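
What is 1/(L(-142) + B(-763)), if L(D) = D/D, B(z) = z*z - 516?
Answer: 1/581654 ≈ 1.7192e-6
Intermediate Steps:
B(z) = -516 + z² (B(z) = z² - 516 = -516 + z²)
L(D) = 1
1/(L(-142) + B(-763)) = 1/(1 + (-516 + (-763)²)) = 1/(1 + (-516 + 582169)) = 1/(1 + 581653) = 1/581654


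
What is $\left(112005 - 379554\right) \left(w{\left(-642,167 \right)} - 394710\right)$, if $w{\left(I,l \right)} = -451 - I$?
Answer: $105553163931$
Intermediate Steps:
$\left(112005 - 379554\right) \left(w{\left(-642,167 \right)} - 394710\right) = \left(112005 - 379554\right) \left(\left(-451 - -642\right) - 394710\right) = - 267549 \left(\left(-451 + 642\right) - 394710\right) = - 267549 \left(191 - 394710\right) = \left(-267549\right) \left(-394519\right) = 105553163931$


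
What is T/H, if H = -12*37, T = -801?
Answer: 267/148 ≈ 1.8041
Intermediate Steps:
H = -444
T/H = -801/(-444) = -801*(-1/444) = 267/148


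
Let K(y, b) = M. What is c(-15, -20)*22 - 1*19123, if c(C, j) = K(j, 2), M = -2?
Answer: -19167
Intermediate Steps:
K(y, b) = -2
c(C, j) = -2
c(-15, -20)*22 - 1*19123 = -2*22 - 1*19123 = -44 - 19123 = -19167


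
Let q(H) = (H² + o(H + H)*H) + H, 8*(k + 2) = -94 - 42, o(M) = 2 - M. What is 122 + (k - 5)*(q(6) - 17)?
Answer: 962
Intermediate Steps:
k = -19 (k = -2 + (-94 - 42)/8 = -2 + (⅛)*(-136) = -2 - 17 = -19)
q(H) = H + H² + H*(2 - 2*H) (q(H) = (H² + (2 - (H + H))*H) + H = (H² + (2 - 2*H)*H) + H = (H² + H*(2 - 2*H)) + H = H + H² + H*(2 - 2*H))
122 + (k - 5)*(q(6) - 17) = 122 + (-19 - 5)*(6*(3 - 1*6) - 17) = 122 - 24*(6*(3 - 6) - 17) = 122 - 24*(6*(-3) - 17) = 122 - 24*(-18 - 17) = 122 - 24*(-35) = 122 + 840 = 962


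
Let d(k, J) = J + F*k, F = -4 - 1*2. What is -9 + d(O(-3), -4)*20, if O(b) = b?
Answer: 271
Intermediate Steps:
F = -6 (F = -4 - 2 = -6)
d(k, J) = J - 6*k
-9 + d(O(-3), -4)*20 = -9 + (-4 - 6*(-3))*20 = -9 + (-4 + 18)*20 = -9 + 14*20 = -9 + 280 = 271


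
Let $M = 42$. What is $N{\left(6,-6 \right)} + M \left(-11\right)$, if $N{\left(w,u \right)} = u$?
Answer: $-468$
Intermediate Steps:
$N{\left(6,-6 \right)} + M \left(-11\right) = -6 + 42 \left(-11\right) = -6 - 462 = -468$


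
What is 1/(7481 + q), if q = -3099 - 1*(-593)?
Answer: 1/4975 ≈ 0.00020101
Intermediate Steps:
q = -2506 (q = -3099 + 593 = -2506)
1/(7481 + q) = 1/(7481 - 2506) = 1/4975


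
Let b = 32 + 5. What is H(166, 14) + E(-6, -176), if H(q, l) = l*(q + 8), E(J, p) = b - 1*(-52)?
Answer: 2525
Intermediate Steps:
b = 37
E(J, p) = 89 (E(J, p) = 37 - 1*(-52) = 37 + 52 = 89)
H(q, l) = l*(8 + q)
H(166, 14) + E(-6, -176) = 14*(8 + 166) + 89 = 14*174 + 89 = 2436 + 89 = 2525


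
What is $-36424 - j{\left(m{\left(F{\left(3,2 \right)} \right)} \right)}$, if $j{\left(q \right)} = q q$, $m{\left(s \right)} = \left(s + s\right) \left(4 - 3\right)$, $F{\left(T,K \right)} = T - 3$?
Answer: $-36424$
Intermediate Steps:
$F{\left(T,K \right)} = -3 + T$
$m{\left(s \right)} = 2 s$ ($m{\left(s \right)} = 2 s 1 = 2 s$)
$j{\left(q \right)} = q^{2}$
$-36424 - j{\left(m{\left(F{\left(3,2 \right)} \right)} \right)} = -36424 - \left(2 \left(-3 + 3\right)\right)^{2} = -36424 - \left(2 \cdot 0\right)^{2} = -36424 - 0^{2} = -36424 - 0 = -36424 + 0 = -36424$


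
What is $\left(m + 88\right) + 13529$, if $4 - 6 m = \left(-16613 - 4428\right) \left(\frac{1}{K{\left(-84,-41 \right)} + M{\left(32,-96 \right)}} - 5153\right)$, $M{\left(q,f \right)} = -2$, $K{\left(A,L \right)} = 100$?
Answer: $- \frac{10617550525}{588} \approx -1.8057 \cdot 10^{7}$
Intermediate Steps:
$m = - \frac{10625557321}{588}$ ($m = \frac{2}{3} - \frac{\left(-16613 - 4428\right) \left(\frac{1}{100 - 2} - 5153\right)}{6} = \frac{2}{3} - \frac{\left(-21041\right) \left(\frac{1}{98} - 5153\right)}{6} = \frac{2}{3} - \frac{\left(-21041\right) \left(- \frac{504993}{98}\right)}{6} = \frac{2}{3} - \frac{3541852571}{196} = - \frac{10625557321}{588} \approx -1.8071 \cdot 10^{7}$)
$\left(m + 88\right) + 13529 = \left(- \frac{10625557321}{588} + 88\right) + 13529 = - \frac{10625505577}{588} + 13529 = - \frac{10617550525}{588}$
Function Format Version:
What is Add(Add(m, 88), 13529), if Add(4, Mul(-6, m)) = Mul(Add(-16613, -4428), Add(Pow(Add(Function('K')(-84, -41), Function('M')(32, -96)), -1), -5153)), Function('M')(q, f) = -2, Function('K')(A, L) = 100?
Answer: Rational(-10617550525, 588) ≈ -1.8057e+7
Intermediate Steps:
m = Rational(-10625557321, 588) (m = Add(Rational(2, 3), Mul(Rational(-1, 6), Mul(Add(-16613, -4428), Add(Pow(Add(100, -2), -1), -5153)))) = Add(Rational(2, 3), Mul(Rational(-1, 6), Mul(-21041, Add(Pow(98, -1), -5153)))) = Add(Rational(2, 3), Mul(Rational(-1, 6), Mul(-21041, Add(Rational(1, 98), -5153)))) = Add(Rational(2, 3), Mul(Rational(-1, 6), Mul(-21041, Rational(-504993, 98)))) = Add(Rational(2, 3), Mul(Rational(-1, 6), Rational(10625557713, 98))) = Add(Rational(2, 3), Rational(-3541852571, 196)) = Rational(-10625557321, 588) ≈ -1.8071e+7)
Add(Add(m, 88), 13529) = Add(Add(Rational(-10625557321, 588), 88), 13529) = Add(Rational(-10625505577, 588), 13529) = Rational(-10617550525, 588)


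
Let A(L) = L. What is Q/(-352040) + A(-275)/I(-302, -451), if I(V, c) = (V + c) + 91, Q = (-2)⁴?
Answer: 12100051/29131310 ≈ 0.41536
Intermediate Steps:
Q = 16
I(V, c) = 91 + V + c
Q/(-352040) + A(-275)/I(-302, -451) = 16/(-352040) - 275/(91 - 302 - 451) = 16*(-1/352040) - 275/(-662) = -2/44005 - 275*(-1/662) = -2/44005 + 275/662 = 12100051/29131310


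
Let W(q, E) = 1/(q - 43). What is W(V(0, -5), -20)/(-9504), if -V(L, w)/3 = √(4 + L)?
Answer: 1/465696 ≈ 2.1473e-6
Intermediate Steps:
V(L, w) = -3*√(4 + L)
W(q, E) = 1/(-43 + q)
W(V(0, -5), -20)/(-9504) = 1/(-43 - 3*√(4 + 0)*(-9504)) = -1/9504/(-43 - 3*√4) = -1/9504/(-43 - 3*2) = -1/9504/(-43 - 6) = -1/9504/(-49) = -1/49*(-1/9504) = 1/465696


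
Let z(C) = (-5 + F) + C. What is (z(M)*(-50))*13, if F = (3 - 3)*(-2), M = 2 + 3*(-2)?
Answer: 5850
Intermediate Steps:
M = -4 (M = 2 - 6 = -4)
F = 0 (F = 0*(-2) = 0)
z(C) = -5 + C (z(C) = (-5 + 0) + C = -5 + C)
(z(M)*(-50))*13 = ((-5 - 4)*(-50))*13 = -9*(-50)*13 = 450*13 = 5850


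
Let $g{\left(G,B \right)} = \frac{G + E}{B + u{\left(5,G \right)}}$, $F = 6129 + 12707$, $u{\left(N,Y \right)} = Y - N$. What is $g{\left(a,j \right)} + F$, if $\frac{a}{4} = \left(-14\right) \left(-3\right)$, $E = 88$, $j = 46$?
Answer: $\frac{3936980}{209} \approx 18837.0$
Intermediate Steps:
$a = 168$ ($a = 4 \left(\left(-14\right) \left(-3\right)\right) = 4 \cdot 42 = 168$)
$F = 18836$
$g{\left(G,B \right)} = \frac{88 + G}{-5 + B + G}$ ($g{\left(G,B \right)} = \frac{G + 88}{B + \left(G - 5\right)} = \frac{88 + G}{B + \left(G - 5\right)} = \frac{88 + G}{B + \left(-5 + G\right)} = \frac{88 + G}{-5 + B + G}$)
$g{\left(a,j \right)} + F = \frac{88 + 168}{-5 + 46 + 168} + 18836 = \frac{1}{209} \cdot 256 + 18836 = \frac{256}{209} + 18836 = \frac{3936980}{209}$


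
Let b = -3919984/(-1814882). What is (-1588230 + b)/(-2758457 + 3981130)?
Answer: -1441223059438/1109503609793 ≈ -1.2990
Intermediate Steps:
b = 1959992/907441 (b = -3919984*(-1/1814882) = 1959992/907441 ≈ 2.1599)
(-1588230 + b)/(-2758457 + 3981130) = (-1588230 + 1959992/907441)/(-2758457 + 3981130) = -1441223059438/907441/1222673 = -1441223059438/907441*1/1222673 = -1441223059438/1109503609793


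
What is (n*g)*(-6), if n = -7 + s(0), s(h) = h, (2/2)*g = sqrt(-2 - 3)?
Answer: 42*I*sqrt(5) ≈ 93.915*I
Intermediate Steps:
g = I*sqrt(5) (g = sqrt(-2 - 3) = sqrt(-5) = I*sqrt(5) ≈ 2.2361*I)
n = -7 (n = -7 + 0 = -7)
(n*g)*(-6) = -7*I*sqrt(5)*(-6) = 42*I*sqrt(5)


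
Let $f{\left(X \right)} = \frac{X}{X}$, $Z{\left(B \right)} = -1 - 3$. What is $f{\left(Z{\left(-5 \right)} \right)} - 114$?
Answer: $-113$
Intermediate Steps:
$Z{\left(B \right)} = -4$ ($Z{\left(B \right)} = -1 - 3 = -4$)
$f{\left(X \right)} = 1$
$f{\left(Z{\left(-5 \right)} \right)} - 114 = 1 - 114 = -113$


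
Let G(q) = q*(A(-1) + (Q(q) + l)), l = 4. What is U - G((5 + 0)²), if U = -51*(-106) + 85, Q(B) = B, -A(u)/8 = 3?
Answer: 5366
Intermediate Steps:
A(u) = -24 (A(u) = -8*3 = -24)
G(q) = q*(-20 + q) (G(q) = q*(-24 + (q + 4)) = q*(-24 + (4 + q)) = q*(-20 + q))
U = 5491 (U = 5406 + 85 = 5491)
U - G((5 + 0)²) = 5491 - (5 + 0)²*(-20 + (5 + 0)²) = 5491 - 5²*(-20 + 5²) = 5491 - 25*(-20 + 25) = 5491 - 25*5 = 5491 - 1*125 = 5491 - 125 = 5366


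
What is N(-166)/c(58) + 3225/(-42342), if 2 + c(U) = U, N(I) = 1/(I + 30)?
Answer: -4100657/53746112 ≈ -0.076297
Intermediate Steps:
N(I) = 1/(30 + I)
c(U) = -2 + U
N(-166)/c(58) + 3225/(-42342) = 1/((30 - 166)*(-2 + 58)) + 3225/(-42342) = 1/(-136*56) + 3225*(-1/42342) = -1/136*1/56 - 1075/14114 = -1/7616 - 1075/14114 = -4100657/53746112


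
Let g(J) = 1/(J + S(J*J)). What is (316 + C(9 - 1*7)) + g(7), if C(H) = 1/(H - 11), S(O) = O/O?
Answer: 22753/72 ≈ 316.01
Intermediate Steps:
S(O) = 1
g(J) = 1/(1 + J) (g(J) = 1/(J + 1) = 1/(1 + J))
C(H) = 1/(-11 + H)
(316 + C(9 - 1*7)) + g(7) = (316 + 1/(-11 + (9 - 1*7))) + 1/(1 + 7) = (316 + 1/(-11 + (9 - 7))) + 1/8 = (316 + 1/(-11 + 2)) + ⅛ = (316 + 1/(-9)) + ⅛ = (316 - ⅑) + ⅛ = 2843/9 + ⅛ = 22753/72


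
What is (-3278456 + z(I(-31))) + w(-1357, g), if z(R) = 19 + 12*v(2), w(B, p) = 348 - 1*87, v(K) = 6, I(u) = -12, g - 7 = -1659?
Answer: -3278104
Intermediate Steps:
g = -1652 (g = 7 - 1659 = -1652)
w(B, p) = 261 (w(B, p) = 348 - 87 = 261)
z(R) = 91 (z(R) = 19 + 12*6 = 19 + 72 = 91)
(-3278456 + z(I(-31))) + w(-1357, g) = (-3278456 + 91) + 261 = -3278365 + 261 = -3278104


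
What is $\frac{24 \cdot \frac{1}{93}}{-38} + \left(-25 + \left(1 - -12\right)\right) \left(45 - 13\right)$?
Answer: $- \frac{226180}{589} \approx -384.01$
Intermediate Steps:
$\frac{24 \cdot \frac{1}{93}}{-38} + \left(-25 + \left(1 - -12\right)\right) \left(45 - 13\right) = 24 \cdot \frac{1}{93} \left(- \frac{1}{38}\right) + \left(-25 + \left(1 + 12\right)\right) 32 = \frac{8}{31} \left(- \frac{1}{38}\right) + \left(-25 + 13\right) 32 = - \frac{4}{589} - 384 = - \frac{226180}{589}$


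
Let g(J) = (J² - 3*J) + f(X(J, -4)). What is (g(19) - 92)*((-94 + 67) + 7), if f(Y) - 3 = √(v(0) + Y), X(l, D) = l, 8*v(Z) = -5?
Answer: -4300 - 35*√6 ≈ -4385.7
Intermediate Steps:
v(Z) = -5/8 (v(Z) = (⅛)*(-5) = -5/8)
f(Y) = 3 + √(-5/8 + Y)
g(J) = 3 + J² - 3*J + √(-10 + 16*J)/4 (g(J) = (J² - 3*J) + (3 + √(-10 + 16*J)/4) = 3 + J² - 3*J + √(-10 + 16*J)/4)
(g(19) - 92)*((-94 + 67) + 7) = ((3 + 19² - 3*19 + √(-10 + 16*19)/4) - 92)*((-94 + 67) + 7) = ((3 + 361 - 57 + √(-10 + 304)/4) - 92)*(-27 + 7) = ((3 + 361 - 57 + √294/4) - 92)*(-20) = ((3 + 361 - 57 + (7*√6)/4) - 92)*(-20) = ((3 + 361 - 57 + 7*√6/4) - 92)*(-20) = ((307 + 7*√6/4) - 92)*(-20) = (215 + 7*√6/4)*(-20) = -4300 - 35*√6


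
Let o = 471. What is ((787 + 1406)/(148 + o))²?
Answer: 4809249/383161 ≈ 12.552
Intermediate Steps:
((787 + 1406)/(148 + o))² = ((787 + 1406)/(148 + 471))² = (2193/619)² = 4809249/383161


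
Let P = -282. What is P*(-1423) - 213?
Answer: 401073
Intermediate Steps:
P*(-1423) - 213 = -282*(-1423) - 213 = 401286 - 213 = 401073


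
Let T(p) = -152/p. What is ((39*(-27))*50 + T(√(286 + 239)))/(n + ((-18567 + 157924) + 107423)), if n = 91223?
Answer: -52650/338003 - 152*√21/35490315 ≈ -0.15579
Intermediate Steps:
((39*(-27))*50 + T(√(286 + 239)))/(n + ((-18567 + 157924) + 107423)) = ((39*(-27))*50 - 152/√(286 + 239))/(91223 + ((-18567 + 157924) + 107423)) = (-1053*50 - 152*√21/105)/(91223 + (139357 + 107423)) = (-52650 - 152*√21/105)/(91223 + 246780) = (-52650 - 152*√21/105)/338003 = (-52650 - 152*√21/105)*(1/338003) = -52650/338003 - 152*√21/35490315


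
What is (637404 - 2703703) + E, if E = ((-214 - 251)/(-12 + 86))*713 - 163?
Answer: -153249733/74 ≈ -2.0709e+6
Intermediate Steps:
E = -343607/74 (E = -465/74*713 - 163 = -331545/74 - 163 = -343607/74 ≈ -4643.3)
(637404 - 2703703) + E = (637404 - 2703703) - 343607/74 = -2066299 - 343607/74 = -153249733/74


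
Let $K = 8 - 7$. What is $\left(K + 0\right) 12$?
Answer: $12$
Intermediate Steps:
$K = 1$ ($K = 8 - 7 = 1$)
$\left(K + 0\right) 12 = \left(1 + 0\right) 12 = 1 \cdot 12 = 12$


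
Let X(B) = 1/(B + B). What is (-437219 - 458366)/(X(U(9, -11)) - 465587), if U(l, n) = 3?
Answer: 5373510/2793521 ≈ 1.9236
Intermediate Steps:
X(B) = 1/(2*B)
(-437219 - 458366)/(X(U(9, -11)) - 465587) = (-437219 - 458366)/((½)/3 - 465587) = -895585/((½)*(⅓) - 465587) = -895585/(⅙ - 465587) = -895585/(-2793521/6) = -895585*(-6/2793521) = 5373510/2793521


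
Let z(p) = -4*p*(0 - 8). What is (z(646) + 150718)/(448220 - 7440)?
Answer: 17139/44078 ≈ 0.38883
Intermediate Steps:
z(p) = 32*p (z(p) = -4*p*(-8) = -(-32)*p = 32*p)
(z(646) + 150718)/(448220 - 7440) = (32*646 + 150718)/(448220 - 7440) = (20672 + 150718)/440780 = 171390*(1/440780) = 17139/44078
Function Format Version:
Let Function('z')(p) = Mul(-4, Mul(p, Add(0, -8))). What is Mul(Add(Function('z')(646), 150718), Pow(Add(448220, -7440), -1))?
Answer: Rational(17139, 44078) ≈ 0.38883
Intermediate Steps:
Function('z')(p) = Mul(32, p) (Function('z')(p) = Mul(-4, Mul(p, -8)) = Mul(-4, Mul(-8, p)) = Mul(32, p))
Mul(Add(Function('z')(646), 150718), Pow(Add(448220, -7440), -1)) = Mul(Add(Mul(32, 646), 150718), Pow(Add(448220, -7440), -1)) = Mul(Add(20672, 150718), Pow(440780, -1)) = Mul(171390, Rational(1, 440780)) = Rational(17139, 44078)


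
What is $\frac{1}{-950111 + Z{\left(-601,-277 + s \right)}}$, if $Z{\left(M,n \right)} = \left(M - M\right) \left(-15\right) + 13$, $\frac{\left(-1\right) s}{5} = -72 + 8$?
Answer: $- \frac{1}{950098} \approx -1.0525 \cdot 10^{-6}$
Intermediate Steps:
$s = 320$ ($s = - 5 \left(-72 + 8\right) = \left(-5\right) \left(-64\right) = 320$)
$Z{\left(M,n \right)} = 13$ ($Z{\left(M,n \right)} = 0 \left(-15\right) + 13 = 0 + 13 = 13$)
$\frac{1}{-950111 + Z{\left(-601,-277 + s \right)}} = \frac{1}{-950111 + 13} = \frac{1}{-950098} = - \frac{1}{950098}$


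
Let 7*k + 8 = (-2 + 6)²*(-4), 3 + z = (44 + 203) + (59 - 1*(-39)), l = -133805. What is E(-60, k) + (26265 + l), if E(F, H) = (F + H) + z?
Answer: -750878/7 ≈ -1.0727e+5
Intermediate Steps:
z = 342 (z = -3 + ((44 + 203) + (59 - 1*(-39))) = -3 + (247 + (59 + 39)) = -3 + (247 + 98) = -3 + 345 = 342)
k = -72/7 (k = -8/7 + ((-2 + 6)²*(-4))/7 = -8/7 + (4²*(-4))/7 = -8/7 + (16*(-4))/7 = -8/7 + (⅐)*(-64) = -8/7 - 64/7 = -72/7 ≈ -10.286)
E(F, H) = 342 + F + H (E(F, H) = (F + H) + 342 = 342 + F + H)
E(-60, k) + (26265 + l) = (342 - 60 - 72/7) + (26265 - 133805) = 1902/7 - 107540 = -750878/7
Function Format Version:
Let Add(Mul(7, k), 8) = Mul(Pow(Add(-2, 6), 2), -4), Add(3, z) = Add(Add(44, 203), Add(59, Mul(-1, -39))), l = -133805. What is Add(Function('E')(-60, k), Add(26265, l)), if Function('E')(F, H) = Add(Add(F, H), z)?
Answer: Rational(-750878, 7) ≈ -1.0727e+5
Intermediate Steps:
z = 342 (z = Add(-3, Add(Add(44, 203), Add(59, Mul(-1, -39)))) = Add(-3, Add(247, Add(59, 39))) = Add(-3, Add(247, 98)) = Add(-3, 345) = 342)
k = Rational(-72, 7) (k = Add(Rational(-8, 7), Mul(Rational(1, 7), Mul(Pow(Add(-2, 6), 2), -4))) = Add(Rational(-8, 7), Mul(Rational(1, 7), Mul(Pow(4, 2), -4))) = Add(Rational(-8, 7), Mul(Rational(1, 7), Mul(16, -4))) = Add(Rational(-8, 7), Mul(Rational(1, 7), -64)) = Add(Rational(-8, 7), Rational(-64, 7)) = Rational(-72, 7) ≈ -10.286)
Function('E')(F, H) = Add(342, F, H) (Function('E')(F, H) = Add(Add(F, H), 342) = Add(342, F, H))
Add(Function('E')(-60, k), Add(26265, l)) = Add(Add(342, -60, Rational(-72, 7)), Add(26265, -133805)) = Add(Rational(1902, 7), -107540) = Rational(-750878, 7)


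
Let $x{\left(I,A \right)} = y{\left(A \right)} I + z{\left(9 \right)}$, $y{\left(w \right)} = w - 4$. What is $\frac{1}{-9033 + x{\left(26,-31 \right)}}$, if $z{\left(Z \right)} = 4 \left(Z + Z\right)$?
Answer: $- \frac{1}{9871} \approx -0.00010131$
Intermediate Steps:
$y{\left(w \right)} = -4 + w$
$z{\left(Z \right)} = 8 Z$ ($z{\left(Z \right)} = 4 \cdot 2 Z = 8 Z$)
$x{\left(I,A \right)} = 72 + I \left(-4 + A\right)$ ($x{\left(I,A \right)} = \left(-4 + A\right) I + 8 \cdot 9 = I \left(-4 + A\right) + 72 = 72 + I \left(-4 + A\right)$)
$\frac{1}{-9033 + x{\left(26,-31 \right)}} = \frac{1}{-9033 + \left(72 + 26 \left(-4 - 31\right)\right)} = \frac{1}{-9033 + \left(72 + 26 \left(-35\right)\right)} = \frac{1}{-9033 + \left(72 - 910\right)} = \frac{1}{-9033 - 838} = \frac{1}{-9871} = - \frac{1}{9871}$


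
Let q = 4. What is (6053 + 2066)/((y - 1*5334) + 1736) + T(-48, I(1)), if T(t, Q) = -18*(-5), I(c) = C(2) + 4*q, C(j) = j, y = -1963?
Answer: 492371/5561 ≈ 88.540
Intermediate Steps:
I(c) = 18 (I(c) = 2 + 4*4 = 2 + 16 = 18)
T(t, Q) = 90
(6053 + 2066)/((y - 1*5334) + 1736) + T(-48, I(1)) = (6053 + 2066)/((-1963 - 1*5334) + 1736) + 90 = 8119/((-1963 - 5334) + 1736) + 90 = 8119/(-7297 + 1736) + 90 = 8119/(-5561) + 90 = 8119*(-1/5561) + 90 = -8119/5561 + 90 = 492371/5561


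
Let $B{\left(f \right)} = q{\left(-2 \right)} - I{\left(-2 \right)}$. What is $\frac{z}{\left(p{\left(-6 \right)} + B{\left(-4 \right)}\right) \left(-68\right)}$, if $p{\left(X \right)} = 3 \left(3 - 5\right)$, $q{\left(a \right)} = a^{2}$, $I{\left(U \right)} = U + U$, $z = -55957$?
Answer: $\frac{55957}{136} \approx 411.45$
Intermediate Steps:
$I{\left(U \right)} = 2 U$
$p{\left(X \right)} = -6$ ($p{\left(X \right)} = 3 \left(-2\right) = -6$)
$B{\left(f \right)} = 8$ ($B{\left(f \right)} = \left(-2\right)^{2} - 2 \left(-2\right) = 4 - -4 = 4 + 4 = 8$)
$\frac{z}{\left(p{\left(-6 \right)} + B{\left(-4 \right)}\right) \left(-68\right)} = - \frac{55957}{\left(-6 + 8\right) \left(-68\right)} = - \frac{55957}{2 \left(-68\right)} = - \frac{55957}{-136} = \left(-55957\right) \left(- \frac{1}{136}\right) = \frac{55957}{136}$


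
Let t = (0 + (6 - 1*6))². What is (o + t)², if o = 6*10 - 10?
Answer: 2500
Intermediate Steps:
t = 0 (t = (0 + (6 - 6))² = (0 + 0)² = 0² = 0)
o = 50 (o = 60 - 10 = 50)
(o + t)² = (50 + 0)² = 50² = 2500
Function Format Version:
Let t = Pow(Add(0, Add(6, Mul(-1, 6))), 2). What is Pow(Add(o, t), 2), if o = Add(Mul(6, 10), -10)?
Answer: 2500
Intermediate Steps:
t = 0 (t = Pow(Add(0, Add(6, -6)), 2) = Pow(Add(0, 0), 2) = Pow(0, 2) = 0)
o = 50 (o = Add(60, -10) = 50)
Pow(Add(o, t), 2) = Pow(Add(50, 0), 2) = Pow(50, 2) = 2500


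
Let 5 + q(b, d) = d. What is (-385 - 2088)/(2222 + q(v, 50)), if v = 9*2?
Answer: -2473/2267 ≈ -1.0909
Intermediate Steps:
v = 18
q(b, d) = -5 + d
(-385 - 2088)/(2222 + q(v, 50)) = (-385 - 2088)/(2222 + (-5 + 50)) = -2473/(2222 + 45) = -2473/2267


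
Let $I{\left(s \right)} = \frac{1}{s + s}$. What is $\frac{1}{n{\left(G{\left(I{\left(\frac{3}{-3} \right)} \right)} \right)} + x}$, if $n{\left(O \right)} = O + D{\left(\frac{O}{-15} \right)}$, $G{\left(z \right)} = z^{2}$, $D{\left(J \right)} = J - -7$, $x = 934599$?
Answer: $\frac{30}{28038187} \approx 1.07 \cdot 10^{-6}$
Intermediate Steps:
$D{\left(J \right)} = 7 + J$ ($D{\left(J \right)} = J + 7 = 7 + J$)
$I{\left(s \right)} = \frac{1}{2 s}$
$n{\left(O \right)} = 7 + \frac{14 O}{15}$ ($n{\left(O \right)} = O + \left(7 + \frac{O}{-15}\right) = O + \left(7 + O \left(- \frac{1}{15}\right)\right) = O - \left(-7 + \frac{O}{15}\right) = 7 + \frac{14 O}{15}$)
$\frac{1}{n{\left(G{\left(I{\left(\frac{3}{-3} \right)} \right)} \right)} + x} = \frac{1}{\left(7 + \frac{14 \left(\frac{1}{2 \frac{3}{-3}}\right)^{2}}{15}\right) + 934599} = \frac{1}{\left(7 + \frac{14 \left(\frac{1}{2 \cdot 3 \left(- \frac{1}{3}\right)}\right)^{2}}{15}\right) + 934599} = \frac{1}{\left(7 + \frac{14 \left(\frac{1}{2 \left(-1\right)}\right)^{2}}{15}\right) + 934599} = \frac{1}{\left(7 + \frac{14 \left(\frac{1}{2} \left(-1\right)\right)^{2}}{15}\right) + 934599} = \frac{1}{\left(7 + \frac{14 \left(- \frac{1}{2}\right)^{2}}{15}\right) + 934599} = \frac{1}{\left(7 + \frac{14}{15} \cdot \frac{1}{4}\right) + 934599} = \frac{1}{\left(7 + \frac{7}{30}\right) + 934599} = \frac{1}{\frac{217}{30} + 934599} = \frac{1}{\frac{28038187}{30}} = \frac{30}{28038187}$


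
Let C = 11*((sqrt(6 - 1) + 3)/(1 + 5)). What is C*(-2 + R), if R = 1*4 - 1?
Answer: 11/2 + 11*sqrt(5)/6 ≈ 9.5995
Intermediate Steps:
R = 3 (R = 4 - 1 = 3)
C = 11/2 + 11*sqrt(5)/6 (C = 11*((sqrt(5) + 3)/6) = 11*((3 + sqrt(5))*(1/6)) = 11*(1/2 + sqrt(5)/6) = 11/2 + 11*sqrt(5)/6 ≈ 9.5995)
C*(-2 + R) = (11/2 + 11*sqrt(5)/6)*(-2 + 3) = (11/2 + 11*sqrt(5)/6)*1 = 11/2 + 11*sqrt(5)/6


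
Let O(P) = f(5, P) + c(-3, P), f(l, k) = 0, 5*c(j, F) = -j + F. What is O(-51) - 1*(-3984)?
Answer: 19872/5 ≈ 3974.4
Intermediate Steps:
c(j, F) = -j/5 + F/5 (c(j, F) = (-j + F)/5 = (F - j)/5 = -j/5 + F/5)
O(P) = 3/5 + P/5 (O(P) = 0 + (-1/5*(-3) + P/5) = 0 + (3/5 + P/5) = 3/5 + P/5)
O(-51) - 1*(-3984) = (3/5 + (1/5)*(-51)) - 1*(-3984) = (3/5 - 51/5) + 3984 = -48/5 + 3984 = 19872/5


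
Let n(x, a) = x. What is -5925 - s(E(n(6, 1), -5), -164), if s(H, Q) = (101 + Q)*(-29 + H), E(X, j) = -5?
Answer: -8067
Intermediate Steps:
s(H, Q) = (-29 + H)*(101 + Q)
-5925 - s(E(n(6, 1), -5), -164) = -5925 - (-2929 - 29*(-164) + 101*(-5) - 5*(-164)) = -5925 - (-2929 + 4756 - 505 + 820) = -5925 - 1*2142 = -5925 - 2142 = -8067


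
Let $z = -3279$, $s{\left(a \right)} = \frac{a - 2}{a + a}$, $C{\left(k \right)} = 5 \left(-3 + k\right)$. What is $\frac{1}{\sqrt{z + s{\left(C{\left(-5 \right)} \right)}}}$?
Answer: $- \frac{2 i \sqrt{16190}}{14571} \approx - 0.017465 i$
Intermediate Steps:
$C{\left(k \right)} = -15 + 5 k$
$s{\left(a \right)} = \frac{-2 + a}{2 a}$
$\frac{1}{\sqrt{z + s{\left(C{\left(-5 \right)} \right)}}} = \frac{1}{\sqrt{-3279 + \frac{-2 + \left(-15 + 5 \left(-5\right)\right)}{2 \left(-15 + 5 \left(-5\right)\right)}}} = \frac{1}{\sqrt{-3279 + \frac{-2 - 40}{2 \left(-15 - 25\right)}}} = \frac{1}{\sqrt{-3279 + \frac{-2 - 40}{2 \left(-40\right)}}} = \frac{1}{\sqrt{-3279 + \frac{1}{2} \left(- \frac{1}{40}\right) \left(-42\right)}} = \frac{1}{\sqrt{-3279 + \frac{21}{40}}} = \frac{1}{\sqrt{- \frac{131139}{40}}} = \frac{1}{\frac{9}{20} i \sqrt{16190}} = - \frac{2 i \sqrt{16190}}{14571}$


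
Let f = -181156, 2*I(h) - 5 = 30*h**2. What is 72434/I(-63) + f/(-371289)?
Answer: 75359045552/44211237675 ≈ 1.7045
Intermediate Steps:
I(h) = 5/2 + 15*h**2 (I(h) = 5/2 + (30*h**2)/2 = 5/2 + 15*h**2)
72434/I(-63) + f/(-371289) = 72434/(5/2 + 15*(-63)**2) - 181156/(-371289) = 72434/(5/2 + 15*3969) - 181156*(-1/371289) = 72434/(5/2 + 59535) + 181156/371289 = 72434/(119075/2) + 181156/371289 = 72434*(2/119075) + 181156/371289 = 144868/119075 + 181156/371289 = 75359045552/44211237675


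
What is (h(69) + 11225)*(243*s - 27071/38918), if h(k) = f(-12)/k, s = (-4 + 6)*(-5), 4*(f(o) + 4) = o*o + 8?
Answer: -6661053262759/244122 ≈ -2.7286e+7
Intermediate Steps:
f(o) = -2 + o**2/4 (f(o) = -4 + (o*o + 8)/4 = -4 + (o**2 + 8)/4 = -4 + (8 + o**2)/4 = -4 + (2 + o**2/4) = -2 + o**2/4)
s = -10 (s = 2*(-5) = -10)
h(k) = 34/k (h(k) = (-2 + (1/4)*(-12)**2)/k = (-2 + (1/4)*144)/k = (-2 + 36)/k = 34/k)
(h(69) + 11225)*(243*s - 27071/38918) = (34/69 + 11225)*(243*(-10) - 27071/38918) = (34*(1/69) + 11225)*(-2430 - 27071*1/38918) = (34/69 + 11225)*(-2430 - 2461/3538) = (774559/69)*(-8599801/3538) = -6661053262759/244122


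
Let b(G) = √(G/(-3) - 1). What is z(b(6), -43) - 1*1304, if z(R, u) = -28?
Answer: -1332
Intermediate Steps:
b(G) = √(-1 - G/3) (b(G) = √(G*(-⅓) - 1) = √(-G/3 - 1) = √(-1 - G/3))
z(b(6), -43) - 1*1304 = -28 - 1*1304 = -28 - 1304 = -1332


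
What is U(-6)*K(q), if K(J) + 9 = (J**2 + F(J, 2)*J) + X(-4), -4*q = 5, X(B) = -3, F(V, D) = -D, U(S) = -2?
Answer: 127/8 ≈ 15.875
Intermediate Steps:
q = -5/4 (q = -1/4*5 = -5/4 ≈ -1.2500)
K(J) = -12 + J**2 - 2*J (K(J) = -9 + ((J**2 + (-1*2)*J) - 3) = -9 + ((J**2 - 2*J) - 3) = -9 + (-3 + J**2 - 2*J) = -12 + J**2 - 2*J)
U(-6)*K(q) = -2*(-12 + (-5/4)**2 - 2*(-5/4)) = -2*(-12 + 25/16 + 5/2) = -2*(-127/16) = 127/8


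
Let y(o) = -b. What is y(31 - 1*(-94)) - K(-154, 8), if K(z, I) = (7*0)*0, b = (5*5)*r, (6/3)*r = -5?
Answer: 125/2 ≈ 62.500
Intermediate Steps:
r = -5/2 (r = (1/2)*(-5) = -5/2 ≈ -2.5000)
b = -125/2 (b = (5*5)*(-5/2) = 25*(-5/2) = -125/2 ≈ -62.500)
K(z, I) = 0 (K(z, I) = 0*0 = 0)
y(o) = 125/2 (y(o) = -1*(-125/2) = 125/2)
y(31 - 1*(-94)) - K(-154, 8) = 125/2 - 1*0 = 125/2 + 0 = 125/2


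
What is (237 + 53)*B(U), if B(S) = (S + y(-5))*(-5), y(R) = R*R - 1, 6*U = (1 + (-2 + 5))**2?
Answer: -116000/3 ≈ -38667.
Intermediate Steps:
U = 8/3 (U = (1 + (-2 + 5))**2/6 = (1 + 3)**2/6 = (1/6)*4**2 = (1/6)*16 = 8/3 ≈ 2.6667)
y(R) = -1 + R**2 (y(R) = R**2 - 1 = -1 + R**2)
B(S) = -120 - 5*S (B(S) = (S + (-1 + (-5)**2))*(-5) = (S + (-1 + 25))*(-5) = (S + 24)*(-5) = (24 + S)*(-5) = -120 - 5*S)
(237 + 53)*B(U) = (237 + 53)*(-120 - 5*8/3) = 290*(-120 - 40/3) = 290*(-400/3) = -116000/3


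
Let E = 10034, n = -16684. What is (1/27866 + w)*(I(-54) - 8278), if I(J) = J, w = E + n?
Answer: 771996873234/13933 ≈ 5.5408e+7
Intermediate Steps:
w = -6650 (w = 10034 - 16684 = -6650)
(1/27866 + w)*(I(-54) - 8278) = (1/27866 - 6650)*(-54 - 8278) = (1/27866 - 6650)*(-8332) = -185308899/27866*(-8332) = 771996873234/13933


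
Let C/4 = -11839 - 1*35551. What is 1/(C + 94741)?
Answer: -1/94819 ≈ -1.0546e-5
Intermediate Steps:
C = -189560 (C = 4*(-11839 - 1*35551) = 4*(-11839 - 35551) = 4*(-47390) = -189560)
1/(C + 94741) = 1/(-189560 + 94741) = 1/(-94819) = -1/94819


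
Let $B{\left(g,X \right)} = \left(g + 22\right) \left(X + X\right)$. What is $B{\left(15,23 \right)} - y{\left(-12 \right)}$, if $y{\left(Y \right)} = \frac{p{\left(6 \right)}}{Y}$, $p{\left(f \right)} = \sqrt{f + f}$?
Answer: $1702 + \frac{\sqrt{3}}{6} \approx 1702.3$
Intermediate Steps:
$p{\left(f \right)} = \sqrt{2} \sqrt{f}$ ($p{\left(f \right)} = \sqrt{2 f} = \sqrt{2} \sqrt{f}$)
$y{\left(Y \right)} = \frac{2 \sqrt{3}}{Y}$ ($y{\left(Y \right)} = \frac{\sqrt{2} \sqrt{6}}{Y} = \frac{2 \sqrt{3}}{Y}$)
$B{\left(g,X \right)} = 2 X \left(22 + g\right)$ ($B{\left(g,X \right)} = \left(22 + g\right) 2 X = 2 X \left(22 + g\right)$)
$B{\left(15,23 \right)} - y{\left(-12 \right)} = 2 \cdot 23 \left(22 + 15\right) - \frac{2 \sqrt{3}}{-12} = 2 \cdot 23 \cdot 37 - 2 \sqrt{3} \left(- \frac{1}{12}\right) = 1702 - - \frac{\sqrt{3}}{6} = 1702 + \frac{\sqrt{3}}{6}$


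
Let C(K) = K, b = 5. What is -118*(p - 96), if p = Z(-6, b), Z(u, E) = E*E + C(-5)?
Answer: 8968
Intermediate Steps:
Z(u, E) = -5 + E² (Z(u, E) = E*E - 5 = E² - 5 = -5 + E²)
p = 20 (p = -5 + 5² = -5 + 25 = 20)
-118*(p - 96) = -118*(20 - 96) = -118*(-76) = 8968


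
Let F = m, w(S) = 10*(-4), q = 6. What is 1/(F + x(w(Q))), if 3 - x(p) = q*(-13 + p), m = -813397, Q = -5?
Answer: -1/813076 ≈ -1.2299e-6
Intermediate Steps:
w(S) = -40
F = -813397
x(p) = 81 - 6*p (x(p) = 3 - 6*(-13 + p) = 3 - (-78 + 6*p) = 3 + (78 - 6*p) = 81 - 6*p)
1/(F + x(w(Q))) = 1/(-813397 + (81 - 6*(-40))) = 1/(-813397 + (81 + 240)) = 1/(-813397 + 321) = 1/(-813076) = -1/813076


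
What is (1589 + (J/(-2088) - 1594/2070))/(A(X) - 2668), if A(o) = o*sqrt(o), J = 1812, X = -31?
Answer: -190578698/321660675 + 2953969819*I*sqrt(31)/429095340450 ≈ -0.59248 + 0.038329*I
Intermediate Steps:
A(o) = o**(3/2)
(1589 + (J/(-2088) - 1594/2070))/(A(X) - 2668) = (1589 + (1812/(-2088) - 1594/2070))/((-31)**(3/2) - 2668) = (1589 + (1812*(-1/2088) - 1594*1/2070))/(-31*I*sqrt(31) - 2668) = (1589 + (-151/174 - 797/1035))/(-2668 - 31*I*sqrt(31)) = (1589 - 98321/60030)/(-2668 - 31*I*sqrt(31)) = 95289349/(60030*(-2668 - 31*I*sqrt(31)))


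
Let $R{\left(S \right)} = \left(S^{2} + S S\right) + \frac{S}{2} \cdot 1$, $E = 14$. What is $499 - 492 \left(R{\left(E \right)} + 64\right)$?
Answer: $-227297$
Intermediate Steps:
$R{\left(S \right)} = \frac{S}{2} + 2 S^{2}$ ($R{\left(S \right)} = \left(S^{2} + S^{2}\right) + S \frac{1}{2} \cdot 1 = 2 S^{2} + \frac{S}{2} \cdot 1 = 2 S^{2} + \frac{S}{2} = \frac{S}{2} + 2 S^{2}$)
$499 - 492 \left(R{\left(E \right)} + 64\right) = 499 - 492 \left(\frac{1}{2} \cdot 14 \left(1 + 4 \cdot 14\right) + 64\right) = 499 - 492 \left(\frac{1}{2} \cdot 14 \left(1 + 56\right) + 64\right) = 499 - 492 \left(\frac{1}{2} \cdot 14 \cdot 57 + 64\right) = 499 - 492 \left(399 + 64\right) = 499 - 227796 = -227297$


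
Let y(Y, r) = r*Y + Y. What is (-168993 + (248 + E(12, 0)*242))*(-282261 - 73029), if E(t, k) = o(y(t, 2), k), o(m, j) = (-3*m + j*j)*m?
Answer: 394244350890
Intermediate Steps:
y(Y, r) = Y + Y*r (y(Y, r) = Y*r + Y = Y + Y*r)
o(m, j) = m*(j**2 - 3*m) (o(m, j) = (-3*m + j**2)*m = (j**2 - 3*m)*m = m*(j**2 - 3*m))
E(t, k) = 3*t*(k**2 - 9*t) (E(t, k) = (t*(1 + 2))*(k**2 - 3*t*(1 + 2)) = (t*3)*(k**2 - 3*t*3) = (3*t)*(k**2 - 9*t) = 3*t*(k**2 - 9*t))
(-168993 + (248 + E(12, 0)*242))*(-282261 - 73029) = (-168993 + (248 + (3*12*(0**2 - 9*12))*242))*(-282261 - 73029) = (-168993 + (248 + (3*12*(0 - 108))*242))*(-355290) = (-168993 + (248 + (3*12*(-108))*242))*(-355290) = (-168993 + (248 - 3888*242))*(-355290) = (-168993 + (248 - 940896))*(-355290) = (-168993 - 940648)*(-355290) = -1109641*(-355290) = 394244350890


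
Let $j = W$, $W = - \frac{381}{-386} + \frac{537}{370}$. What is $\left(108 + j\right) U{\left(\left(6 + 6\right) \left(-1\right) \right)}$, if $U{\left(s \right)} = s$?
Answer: $- \frac{47318436}{35705} \approx -1325.3$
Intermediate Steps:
$W = \frac{87063}{35705}$ ($W = \left(-381\right) \left(- \frac{1}{386}\right) + 537 \cdot \frac{1}{370} = \frac{381}{386} + \frac{537}{370} = \frac{87063}{35705} \approx 2.4384$)
$j = \frac{87063}{35705} \approx 2.4384$
$\left(108 + j\right) U{\left(\left(6 + 6\right) \left(-1\right) \right)} = \left(108 + \frac{87063}{35705}\right) \left(6 + 6\right) \left(-1\right) = \frac{3943203 \cdot 12 \left(-1\right)}{35705} = \frac{3943203}{35705} \left(-12\right) = - \frac{47318436}{35705}$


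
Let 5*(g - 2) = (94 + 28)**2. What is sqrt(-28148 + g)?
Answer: I*sqrt(629230)/5 ≈ 158.65*I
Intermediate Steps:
g = 14894/5 (g = 2 + (94 + 28)**2/5 = 2 + (1/5)*122**2 = 2 + (1/5)*14884 = 2 + 14884/5 = 14894/5 ≈ 2978.8)
sqrt(-28148 + g) = sqrt(-28148 + 14894/5) = sqrt(-125846/5) = I*sqrt(629230)/5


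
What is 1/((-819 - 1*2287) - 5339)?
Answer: -1/8445 ≈ -0.00011841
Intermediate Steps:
1/((-819 - 1*2287) - 5339) = 1/((-819 - 2287) - 5339) = 1/(-3106 - 5339) = 1/(-8445) = -1/8445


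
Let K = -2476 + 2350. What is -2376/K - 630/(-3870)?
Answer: 5725/301 ≈ 19.020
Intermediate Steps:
K = -126
-2376/K - 630/(-3870) = -2376/(-126) - 630/(-3870) = -2376*(-1/126) - 630*(-1/3870) = 132/7 + 7/43 = 5725/301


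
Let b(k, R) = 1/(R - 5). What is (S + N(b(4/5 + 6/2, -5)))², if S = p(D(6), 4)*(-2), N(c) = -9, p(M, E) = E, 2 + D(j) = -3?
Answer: 289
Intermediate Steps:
D(j) = -5 (D(j) = -2 - 3 = -5)
b(k, R) = 1/(-5 + R)
S = -8 (S = 4*(-2) = -8)
(S + N(b(4/5 + 6/2, -5)))² = (-8 - 9)² = (-17)² = 289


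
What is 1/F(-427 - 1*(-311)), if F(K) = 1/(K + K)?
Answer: -232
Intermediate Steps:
F(K) = 1/(2*K)
1/F(-427 - 1*(-311)) = 1/(1/(2*(-427 - 1*(-311)))) = 1/(1/(2*(-427 + 311))) = 1/((1/2)/(-116)) = 1/((1/2)*(-1/116)) = 1/(-1/232) = -232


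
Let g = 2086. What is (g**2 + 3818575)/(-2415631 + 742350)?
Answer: -8169971/1673281 ≈ -4.8826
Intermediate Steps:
(g**2 + 3818575)/(-2415631 + 742350) = (2086**2 + 3818575)/(-2415631 + 742350) = (4351396 + 3818575)/(-1673281) = 8169971*(-1/1673281) = -8169971/1673281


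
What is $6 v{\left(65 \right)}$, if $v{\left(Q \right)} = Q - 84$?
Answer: $-114$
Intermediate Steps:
$v{\left(Q \right)} = -84 + Q$
$6 v{\left(65 \right)} = 6 \left(-84 + 65\right) = 6 \left(-19\right) = -114$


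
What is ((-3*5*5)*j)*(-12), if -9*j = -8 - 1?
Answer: 900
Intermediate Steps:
j = 1 (j = -(-8 - 1)/9 = -⅑*(-9) = 1)
((-3*5*5)*j)*(-12) = ((-3*5*5)*1)*(-12) = (-15*5*1)*(-12) = -75*1*(-12) = -75*(-12) = 900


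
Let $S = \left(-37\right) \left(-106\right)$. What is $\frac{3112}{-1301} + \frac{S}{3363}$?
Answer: $- \frac{5363134}{4375263} \approx -1.2258$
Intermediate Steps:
$S = 3922$
$\frac{3112}{-1301} + \frac{S}{3363} = \frac{3112}{-1301} + \frac{3922}{3363} = 3112 \left(- \frac{1}{1301}\right) + 3922 \cdot \frac{1}{3363} = - \frac{3112}{1301} + \frac{3922}{3363} = - \frac{5363134}{4375263}$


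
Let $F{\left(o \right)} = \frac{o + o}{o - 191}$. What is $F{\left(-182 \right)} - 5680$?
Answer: $- \frac{2118276}{373} \approx -5679.0$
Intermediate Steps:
$F{\left(o \right)} = \frac{2 o}{-191 + o}$
$F{\left(-182 \right)} - 5680 = 2 \left(-182\right) \frac{1}{-191 - 182} - 5680 = 2 \left(-182\right) \frac{1}{-373} - 5680 = 2 \left(-182\right) \left(- \frac{1}{373}\right) - 5680 = \frac{364}{373} - 5680 = - \frac{2118276}{373}$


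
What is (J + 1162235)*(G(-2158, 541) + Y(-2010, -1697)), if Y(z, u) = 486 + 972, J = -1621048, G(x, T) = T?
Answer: -917167187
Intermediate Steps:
Y(z, u) = 1458
(J + 1162235)*(G(-2158, 541) + Y(-2010, -1697)) = (-1621048 + 1162235)*(541 + 1458) = -458813*1999 = -917167187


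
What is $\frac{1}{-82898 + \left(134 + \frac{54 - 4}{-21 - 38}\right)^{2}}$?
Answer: $- \frac{3481}{226851202} \approx -1.5345 \cdot 10^{-5}$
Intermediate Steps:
$\frac{1}{-82898 + \left(134 + \frac{54 - 4}{-21 - 38}\right)^{2}} = \frac{1}{-82898 + \left(134 + \frac{50}{-59}\right)^{2}} = \frac{1}{-82898 + \left(134 + 50 \left(- \frac{1}{59}\right)\right)^{2}} = \frac{1}{-82898 + \left(134 - \frac{50}{59}\right)^{2}} = \frac{1}{-82898 + \left(\frac{7856}{59}\right)^{2}} = \frac{1}{-82898 + \frac{61716736}{3481}} = \frac{1}{- \frac{226851202}{3481}} = - \frac{3481}{226851202}$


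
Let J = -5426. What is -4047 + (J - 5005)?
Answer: -14478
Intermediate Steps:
-4047 + (J - 5005) = -4047 + (-5426 - 5005) = -4047 - 10431 = -14478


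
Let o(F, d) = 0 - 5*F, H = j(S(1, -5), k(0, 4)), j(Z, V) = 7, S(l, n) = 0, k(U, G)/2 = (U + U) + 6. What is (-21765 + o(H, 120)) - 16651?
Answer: -38451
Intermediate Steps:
k(U, G) = 12 + 4*U (k(U, G) = 2*((U + U) + 6) = 2*(2*U + 6) = 2*(6 + 2*U) = 12 + 4*U)
H = 7
o(F, d) = -5*F
(-21765 + o(H, 120)) - 16651 = (-21765 - 5*7) - 16651 = (-21765 - 35) - 16651 = -21800 - 16651 = -38451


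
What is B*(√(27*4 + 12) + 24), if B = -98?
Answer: -2352 - 196*√30 ≈ -3425.5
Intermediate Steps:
B*(√(27*4 + 12) + 24) = -98*(√(27*4 + 12) + 24) = -98*(√(108 + 12) + 24) = -98*(√120 + 24) = -98*(2*√30 + 24) = -98*(24 + 2*√30) = -2352 - 196*√30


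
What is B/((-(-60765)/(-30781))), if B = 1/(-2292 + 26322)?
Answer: -30781/1460182950 ≈ -2.1080e-5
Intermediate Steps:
B = 1/24030 ≈ 4.1615e-5
B/((-(-60765)/(-30781))) = 1/(24030*((-(-60765)/(-30781)))) = 1/(24030*((-(-60765)*(-1)/30781))) = 1/(24030*((-1*60765/30781))) = 1/(24030*(-60765/30781)) = (1/24030)*(-30781/60765) = -30781/1460182950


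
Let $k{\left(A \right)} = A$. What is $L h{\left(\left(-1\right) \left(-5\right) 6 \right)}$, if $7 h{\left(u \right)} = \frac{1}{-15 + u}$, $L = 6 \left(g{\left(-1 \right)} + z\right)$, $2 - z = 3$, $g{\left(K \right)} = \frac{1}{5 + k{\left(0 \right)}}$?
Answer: $- \frac{8}{175} \approx -0.045714$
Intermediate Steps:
$g{\left(K \right)} = \frac{1}{5}$ ($g{\left(K \right)} = \frac{1}{5 + 0} = \frac{1}{5}$)
$z = -1$ ($z = 2 - 3 = -1$)
$L = - \frac{24}{5}$ ($L = 6 \left(\frac{1}{5} - 1\right) = 6 \left(- \frac{4}{5}\right) = - \frac{24}{5} \approx -4.8$)
$h{\left(u \right)} = \frac{1}{7 \left(-15 + u\right)}$
$L h{\left(\left(-1\right) \left(-5\right) 6 \right)} = - \frac{24 \frac{1}{7 \left(-15 + \left(-1\right) \left(-5\right) 6\right)}}{5} = - \frac{24 \frac{1}{7 \left(-15 + 5 \cdot 6\right)}}{5} = - \frac{24 \frac{1}{7 \left(-15 + 30\right)}}{5} = - \frac{24 \frac{1}{7 \cdot 15}}{5} = - \frac{24 \cdot \frac{1}{7} \cdot \frac{1}{15}}{5} = \left(- \frac{24}{5}\right) \frac{1}{105} = - \frac{8}{175}$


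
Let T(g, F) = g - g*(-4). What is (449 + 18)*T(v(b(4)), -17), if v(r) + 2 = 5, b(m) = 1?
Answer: 7005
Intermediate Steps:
v(r) = 3 (v(r) = -2 + 5 = 3)
T(g, F) = 5*g (T(g, F) = g - (-4)*g = g + 4*g = 5*g)
(449 + 18)*T(v(b(4)), -17) = (449 + 18)*(5*3) = 467*15 = 7005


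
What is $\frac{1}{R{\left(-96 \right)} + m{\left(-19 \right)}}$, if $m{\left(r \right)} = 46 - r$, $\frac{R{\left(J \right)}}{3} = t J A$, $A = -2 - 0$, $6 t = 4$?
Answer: $\frac{1}{449} \approx 0.0022272$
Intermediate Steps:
$t = \frac{2}{3}$ ($t = \frac{1}{6} \cdot 4 = \frac{2}{3} \approx 0.66667$)
$A = -2$ ($A = -2 + 0 = -2$)
$R{\left(J \right)} = - 4 J$ ($R{\left(J \right)} = 3 \frac{2 J}{3} \left(-2\right) = 3 \left(- \frac{4 J}{3}\right) = - 4 J$)
$\frac{1}{R{\left(-96 \right)} + m{\left(-19 \right)}} = \frac{1}{\left(-4\right) \left(-96\right) + \left(46 - -19\right)} = \frac{1}{384 + \left(46 + 19\right)} = \frac{1}{384 + 65} = \frac{1}{449}$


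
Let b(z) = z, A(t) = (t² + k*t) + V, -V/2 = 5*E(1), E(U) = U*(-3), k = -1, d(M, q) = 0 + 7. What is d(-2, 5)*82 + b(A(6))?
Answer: 634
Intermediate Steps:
d(M, q) = 7
E(U) = -3*U
V = 30 (V = -10*(-3*1) = -10*(-3) = -2*(-15) = 30)
A(t) = 30 + t² - t (A(t) = (t² - t) + 30 = 30 + t² - t)
d(-2, 5)*82 + b(A(6)) = 7*82 + (30 + 6² - 1*6) = 574 + (30 + 36 - 6) = 574 + 60 = 634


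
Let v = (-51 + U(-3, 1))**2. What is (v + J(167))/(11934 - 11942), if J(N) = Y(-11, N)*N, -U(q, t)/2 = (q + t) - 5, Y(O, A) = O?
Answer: 117/2 ≈ 58.500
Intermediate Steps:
U(q, t) = 10 - 2*q - 2*t (U(q, t) = -2*((q + t) - 5) = -2*(-5 + q + t) = 10 - 2*q - 2*t)
J(N) = -11*N
v = 1369 (v = (-51 + (10 - 2*(-3) - 2*1))**2 = (-51 + (10 + 6 - 2))**2 = (-51 + 14)**2 = (-37)**2 = 1369)
(v + J(167))/(11934 - 11942) = (1369 - 11*167)/(11934 - 11942) = (1369 - 1837)/(-8) = -468*(-1/8) = 117/2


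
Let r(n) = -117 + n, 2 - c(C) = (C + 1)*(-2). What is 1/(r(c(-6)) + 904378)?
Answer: 1/904253 ≈ 1.1059e-6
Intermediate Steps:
c(C) = 4 + 2*C (c(C) = 2 - (C + 1)*(-2) = 2 - (1 + C)*(-2) = 2 - (-2 - 2*C) = 2 + (2 + 2*C) = 4 + 2*C)
1/(r(c(-6)) + 904378) = 1/((-117 + (4 + 2*(-6))) + 904378) = 1/((-117 + (4 - 12)) + 904378) = 1/((-117 - 8) + 904378) = 1/(-125 + 904378) = 1/904253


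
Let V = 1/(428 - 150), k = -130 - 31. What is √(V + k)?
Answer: 3*I*√1382494/278 ≈ 12.688*I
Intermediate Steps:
k = -161
V = 1/278 ≈ 0.0035971
√(V + k) = √(1/278 - 161) = √(-44757/278) = 3*I*√1382494/278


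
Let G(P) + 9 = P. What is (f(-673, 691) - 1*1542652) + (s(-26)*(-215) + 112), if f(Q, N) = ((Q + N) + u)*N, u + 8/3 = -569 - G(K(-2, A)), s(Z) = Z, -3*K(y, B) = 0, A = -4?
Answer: -5739944/3 ≈ -1.9133e+6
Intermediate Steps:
K(y, B) = 0 (K(y, B) = -1/3*0 = 0)
G(P) = -9 + P
u = -1688/3 (u = -8/3 + (-569 - (-9 + 0)) = -8/3 + (-569 - 1*(-9)) = -8/3 + (-569 + 9) = -8/3 - 560 = -1688/3 ≈ -562.67)
f(Q, N) = N*(-1688/3 + N + Q) (f(Q, N) = ((Q + N) - 1688/3)*N = ((N + Q) - 1688/3)*N = (-1688/3 + N + Q)*N = N*(-1688/3 + N + Q))
(f(-673, 691) - 1*1542652) + (s(-26)*(-215) + 112) = ((1/3)*691*(-1688 + 3*691 + 3*(-673)) - 1*1542652) + (-26*(-215) + 112) = ((1/3)*691*(-1688 + 2073 - 2019) - 1542652) + (5590 + 112) = ((1/3)*691*(-1634) - 1542652) + 5702 = (-1129094/3 - 1542652) + 5702 = -5757050/3 + 5702 = -5739944/3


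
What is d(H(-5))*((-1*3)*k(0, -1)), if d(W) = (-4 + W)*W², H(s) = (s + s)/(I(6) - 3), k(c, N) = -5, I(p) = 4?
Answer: -21000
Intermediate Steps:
H(s) = 2*s (H(s) = (s + s)/(4 - 3) = (2*s)/1 = (2*s)*1 = 2*s)
d(W) = W²*(-4 + W)
d(H(-5))*((-1*3)*k(0, -1)) = ((2*(-5))²*(-4 + 2*(-5)))*(-1*3*(-5)) = ((-10)²*(-4 - 10))*(-3*(-5)) = (100*(-14))*15 = -1400*15 = -21000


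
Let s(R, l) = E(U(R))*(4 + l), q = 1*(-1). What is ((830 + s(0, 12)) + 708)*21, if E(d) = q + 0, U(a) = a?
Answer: 31962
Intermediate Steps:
q = -1
E(d) = -1 (E(d) = -1 + 0 = -1)
s(R, l) = -4 - l (s(R, l) = -(4 + l) = -4 - l)
((830 + s(0, 12)) + 708)*21 = ((830 + (-4 - 1*12)) + 708)*21 = ((830 + (-4 - 12)) + 708)*21 = ((830 - 16) + 708)*21 = (814 + 708)*21 = 1522*21 = 31962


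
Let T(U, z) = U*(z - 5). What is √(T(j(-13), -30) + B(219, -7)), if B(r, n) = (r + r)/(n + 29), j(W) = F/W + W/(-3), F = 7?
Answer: I*√20780331/429 ≈ 10.626*I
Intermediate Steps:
j(W) = 7/W - W/3 (j(W) = 7/W + W/(-3) = 7/W + W*(-⅓) = 7/W - W/3)
T(U, z) = U*(-5 + z)
B(r, n) = 2*r/(29 + n) (B(r, n) = (2*r)/(29 + n) = 2*r/(29 + n))
√(T(j(-13), -30) + B(219, -7)) = √((7/(-13) - ⅓*(-13))*(-5 - 30) + 2*219/(29 - 7)) = √((7*(-1/13) + 13/3)*(-35) + 2*219/22) = √((-7/13 + 13/3)*(-35) + 2*219*(1/22)) = √((148/39)*(-35) + 219/11) = √(-5180/39 + 219/11) = √(-48439/429) = I*√20780331/429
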